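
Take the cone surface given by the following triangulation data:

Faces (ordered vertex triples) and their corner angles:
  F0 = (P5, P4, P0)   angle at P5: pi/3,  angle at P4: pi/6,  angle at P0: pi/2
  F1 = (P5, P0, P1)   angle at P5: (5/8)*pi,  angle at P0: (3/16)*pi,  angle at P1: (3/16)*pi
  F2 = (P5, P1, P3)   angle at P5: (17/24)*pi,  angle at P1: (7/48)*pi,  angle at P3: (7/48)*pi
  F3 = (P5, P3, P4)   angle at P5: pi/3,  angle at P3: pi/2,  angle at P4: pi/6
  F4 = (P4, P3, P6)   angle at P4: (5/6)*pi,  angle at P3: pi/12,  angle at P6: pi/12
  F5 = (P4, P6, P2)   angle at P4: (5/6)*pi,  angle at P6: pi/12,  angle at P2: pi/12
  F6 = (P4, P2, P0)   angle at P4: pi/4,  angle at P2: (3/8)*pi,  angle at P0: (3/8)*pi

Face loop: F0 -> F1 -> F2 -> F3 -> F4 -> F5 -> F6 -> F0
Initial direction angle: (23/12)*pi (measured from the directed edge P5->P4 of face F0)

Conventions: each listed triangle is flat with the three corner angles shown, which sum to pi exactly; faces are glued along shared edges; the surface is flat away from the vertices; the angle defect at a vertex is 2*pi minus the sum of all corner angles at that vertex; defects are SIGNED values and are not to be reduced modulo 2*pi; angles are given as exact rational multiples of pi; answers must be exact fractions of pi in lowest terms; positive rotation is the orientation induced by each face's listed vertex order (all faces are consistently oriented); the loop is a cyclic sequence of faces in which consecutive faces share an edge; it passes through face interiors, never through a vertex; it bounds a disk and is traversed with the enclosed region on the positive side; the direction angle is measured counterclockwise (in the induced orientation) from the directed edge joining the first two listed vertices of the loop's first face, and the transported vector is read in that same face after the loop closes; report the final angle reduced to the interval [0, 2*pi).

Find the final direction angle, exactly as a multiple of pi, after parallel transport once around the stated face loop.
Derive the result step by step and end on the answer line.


enclosed vertex P4: corner angles sum to (9/4)*pi, defect = 2*pi - (9/4)*pi = -pi/4
enclosed vertex P5: corner angles sum to 2*pi, defect = 2*pi - 2*pi = 0
summing the enclosed defects onto the initial angle, mod 2*pi in the induced orientation:
final angle = (23/12)*pi - pi/4 = (5/3)*pi (mod 2*pi)

Answer: final direction angle = (5/3)*pi


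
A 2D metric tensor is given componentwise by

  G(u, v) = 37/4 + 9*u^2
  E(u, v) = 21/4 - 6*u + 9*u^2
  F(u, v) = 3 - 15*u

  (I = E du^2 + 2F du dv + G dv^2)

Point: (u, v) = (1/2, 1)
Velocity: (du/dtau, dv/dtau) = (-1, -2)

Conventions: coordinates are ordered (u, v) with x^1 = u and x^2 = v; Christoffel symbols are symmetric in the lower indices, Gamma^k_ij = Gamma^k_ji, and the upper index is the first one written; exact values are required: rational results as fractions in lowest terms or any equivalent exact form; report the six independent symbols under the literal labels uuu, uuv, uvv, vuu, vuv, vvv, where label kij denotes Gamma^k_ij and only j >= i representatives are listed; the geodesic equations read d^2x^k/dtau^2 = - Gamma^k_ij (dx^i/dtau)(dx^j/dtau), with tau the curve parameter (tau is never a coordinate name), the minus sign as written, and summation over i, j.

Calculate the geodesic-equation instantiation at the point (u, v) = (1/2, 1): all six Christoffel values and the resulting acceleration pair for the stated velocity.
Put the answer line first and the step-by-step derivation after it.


Answer: Gamma_uuu = -67/42, Gamma_uuv = 9/14, Gamma_uvv = -23/14, Gamma_vuu = -27/14, Gamma_vuv = 9/14, Gamma_vvv = -9/14; accelerations (d^2u/dtau^2, d^2v/dtau^2) = (235/42, 27/14)

E = 9/2, F = -9/2, G = 23/2 at the point
E_u = 3, E_v = 0, F_u = -15, F_v = 0, G_u = 9, G_v = 0
EG - F^2 = 63/2;  g^inv = (2/63) * [[23/2, 9/2], [9/2, 9/2]]
first-kind symbols [ij,l] = (1/2)(d_i g_jl + d_j g_il - d_l g_ij): [uu,u] = E_u/2 = 3/2, [uu,v] = F_u - E_v/2 = -15, [uv,u] = E_v/2 = 0, [uv,v] = G_u/2 = 9/2, [vv,u] = F_v - G_u/2 = -9/2, [vv,v] = G_v/2 = 0
Gamma^u_ij = (G*[ij,u] - F*[ij,v])/(EG - F^2), Gamma^v_ij = (E*[ij,v] - F*[ij,u])/(EG - F^2)
Gamma_uuu = -67/42, Gamma_uuv = 9/14, Gamma_uvv = -23/14, Gamma_vuu = -27/14, Gamma_vuv = 9/14, Gamma_vvv = -9/14
d^2u/dtau^2 = -(Gamma_uuu*(-1)^2 + 2*Gamma_uuv*(-1)*(-2) + Gamma_uvv*(-2)^2) = 235/42
d^2v/dtau^2 = -(Gamma_vuu*(-1)^2 + 2*Gamma_vuv*(-1)*(-2) + Gamma_vvv*(-2)^2) = 27/14


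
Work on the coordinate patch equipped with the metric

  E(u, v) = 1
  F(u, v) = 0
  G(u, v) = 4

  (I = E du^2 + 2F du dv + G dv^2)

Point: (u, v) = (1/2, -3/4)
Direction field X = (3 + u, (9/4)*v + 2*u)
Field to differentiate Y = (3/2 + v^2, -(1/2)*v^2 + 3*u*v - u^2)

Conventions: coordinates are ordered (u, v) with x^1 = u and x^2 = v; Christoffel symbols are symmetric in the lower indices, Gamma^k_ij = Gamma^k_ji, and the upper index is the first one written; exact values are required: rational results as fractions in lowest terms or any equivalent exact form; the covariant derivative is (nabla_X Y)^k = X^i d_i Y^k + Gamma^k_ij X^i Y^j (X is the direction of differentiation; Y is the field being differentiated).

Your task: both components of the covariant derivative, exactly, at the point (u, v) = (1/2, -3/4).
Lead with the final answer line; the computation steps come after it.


Answer: (nabla_X Y)^u = 33/32, (nabla_X Y)^v = -827/64

E = 1, F = 0, G = 4 at the point
E_u = 0, E_v = 0, F_u = 0, F_v = 0, G_u = 0, G_v = 0
EG - F^2 = 4;  g^inv = (1/4) * [[4, 0], [0, 1]]
first-kind symbols [ij,l] = (1/2)(d_i g_jl + d_j g_il - d_l g_ij): [uu,u] = E_u/2 = 0, [uu,v] = F_u - E_v/2 = 0, [uv,u] = E_v/2 = 0, [uv,v] = G_u/2 = 0, [vv,u] = F_v - G_u/2 = 0, [vv,v] = G_v/2 = 0
Gamma^u_ij = (G*[ij,u] - F*[ij,v])/(EG - F^2), Gamma^v_ij = (E*[ij,v] - F*[ij,u])/(EG - F^2)
Gamma_uuu = 0, Gamma_uuv = 0, Gamma_uvv = 0, Gamma_vuu = 0, Gamma_vuv = 0, Gamma_vvv = 0
X = (7/2, -11/16), Y = (33/16, -53/32) at the point


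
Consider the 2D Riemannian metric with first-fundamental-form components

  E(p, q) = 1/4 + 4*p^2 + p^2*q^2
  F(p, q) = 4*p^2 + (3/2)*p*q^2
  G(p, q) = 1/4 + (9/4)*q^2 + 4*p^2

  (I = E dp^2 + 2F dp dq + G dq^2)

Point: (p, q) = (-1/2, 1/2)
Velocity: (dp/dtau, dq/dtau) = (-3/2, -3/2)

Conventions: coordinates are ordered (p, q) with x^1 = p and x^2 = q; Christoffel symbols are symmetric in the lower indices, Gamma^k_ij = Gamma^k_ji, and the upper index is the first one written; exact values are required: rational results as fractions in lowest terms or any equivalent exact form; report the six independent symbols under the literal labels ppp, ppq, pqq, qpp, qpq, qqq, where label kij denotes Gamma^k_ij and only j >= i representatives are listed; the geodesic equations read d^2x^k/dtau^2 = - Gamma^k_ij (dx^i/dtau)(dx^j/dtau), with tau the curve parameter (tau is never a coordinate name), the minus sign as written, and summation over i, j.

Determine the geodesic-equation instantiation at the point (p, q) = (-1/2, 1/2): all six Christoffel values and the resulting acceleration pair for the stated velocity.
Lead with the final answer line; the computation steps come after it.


Answer: Gamma_ppp = -103/220, Gamma_ppq = 237/220, Gamma_pqq = 173/220, Gamma_qpp = -409/220, Gamma_qpq = -349/220, Gamma_qqq = 59/220; accelerations (d^2p/dtau^2, d^2q/dtau^2) = (-306/55, 1179/110)

E = 21/16, F = 13/16, G = 29/16 at the point
E_p = -17/4, E_q = 1/4, F_p = -29/8, F_q = -3/4, G_p = -4, G_q = 9/4
EG - F^2 = 55/32;  g^inv = (32/55) * [[29/16, -13/16], [-13/16, 21/16]]
first-kind symbols [ij,l] = (1/2)(d_i g_jl + d_j g_il - d_l g_ij): [pp,p] = E_p/2 = -17/8, [pp,q] = F_p - E_q/2 = -15/4, [pq,p] = E_q/2 = 1/8, [pq,q] = G_p/2 = -2, [qq,p] = F_q - G_p/2 = 5/4, [qq,q] = G_q/2 = 9/8
Gamma^p_ij = (G*[ij,p] - F*[ij,q])/(EG - F^2), Gamma^q_ij = (E*[ij,q] - F*[ij,p])/(EG - F^2)
Gamma_ppp = -103/220, Gamma_ppq = 237/220, Gamma_pqq = 173/220, Gamma_qpp = -409/220, Gamma_qpq = -349/220, Gamma_qqq = 59/220
d^2p/dtau^2 = -(Gamma_ppp*(-3/2)^2 + 2*Gamma_ppq*(-3/2)*(-3/2) + Gamma_pqq*(-3/2)^2) = -306/55
d^2q/dtau^2 = -(Gamma_qpp*(-3/2)^2 + 2*Gamma_qpq*(-3/2)*(-3/2) + Gamma_qqq*(-3/2)^2) = 1179/110


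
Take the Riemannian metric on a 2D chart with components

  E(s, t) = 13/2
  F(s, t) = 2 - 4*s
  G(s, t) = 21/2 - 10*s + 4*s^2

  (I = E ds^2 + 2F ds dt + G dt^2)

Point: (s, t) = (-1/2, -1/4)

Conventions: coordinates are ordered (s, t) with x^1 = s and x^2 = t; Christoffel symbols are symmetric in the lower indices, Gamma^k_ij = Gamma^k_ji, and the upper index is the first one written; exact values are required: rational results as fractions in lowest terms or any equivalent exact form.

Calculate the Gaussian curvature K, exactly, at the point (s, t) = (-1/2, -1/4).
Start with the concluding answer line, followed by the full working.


Answer: K = -2536/133225

E = 13/2, F = 4, G = 33/2, EG - F^2 = 365/4 at the point
E_s = 0, E_t = 0, F_s = -4, F_t = 0, G_s = -14, G_t = 0
E_tt = 0, F_st = 0, G_ss = 8
K follows from Brioschi's formula, (det M1 - det M2)/(EG - F^2)^2.
M1 = [[-E_tt/2 + F_st - G_ss/2, E_s/2, F_s - E_t/2], [F_t - G_s/2, E, F], [G_t/2, F, G]] = [[-4, 0, -4], [7, 13/2, 4], [0, 4, 33/2]]; det M1 = -477
M2 = [[0, E_t/2, G_s/2], [E_t/2, E, F], [G_s/2, F, G]] = [[0, 0, -7], [0, 13/2, 4], [-7, 4, 33/2]]; det M2 = -637/2
det M1 - det M2 = -317/2; K = -317/2 / (365/4)^2 = -2536/133225


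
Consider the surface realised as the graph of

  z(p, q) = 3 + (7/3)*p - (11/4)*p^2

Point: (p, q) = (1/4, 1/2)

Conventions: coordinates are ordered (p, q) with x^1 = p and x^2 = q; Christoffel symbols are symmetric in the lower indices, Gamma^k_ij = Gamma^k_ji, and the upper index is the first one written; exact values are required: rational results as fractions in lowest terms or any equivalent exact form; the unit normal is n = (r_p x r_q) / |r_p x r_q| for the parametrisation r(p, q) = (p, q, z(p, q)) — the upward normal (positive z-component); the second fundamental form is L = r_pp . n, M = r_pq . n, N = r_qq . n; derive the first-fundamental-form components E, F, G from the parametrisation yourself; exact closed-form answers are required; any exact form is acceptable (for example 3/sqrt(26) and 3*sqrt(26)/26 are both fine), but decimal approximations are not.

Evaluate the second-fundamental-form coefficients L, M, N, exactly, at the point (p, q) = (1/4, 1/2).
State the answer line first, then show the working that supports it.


Answer: L = -132*sqrt(1105)/1105, M = 0, N = 0

z_p = 23/24, z_q = 0, z_pp = -11/2, z_pq = 0, z_qq = 0
E = 1105/576, F = 0, G = 1; answer radicand W^2 = 1105/576
unnormalised second-form numerators: l = -11/2, m = 0, n = 0; L = l/sqrt(1105/576), and similarly M = m/sqrt(W^2), N = n/sqrt(W^2)


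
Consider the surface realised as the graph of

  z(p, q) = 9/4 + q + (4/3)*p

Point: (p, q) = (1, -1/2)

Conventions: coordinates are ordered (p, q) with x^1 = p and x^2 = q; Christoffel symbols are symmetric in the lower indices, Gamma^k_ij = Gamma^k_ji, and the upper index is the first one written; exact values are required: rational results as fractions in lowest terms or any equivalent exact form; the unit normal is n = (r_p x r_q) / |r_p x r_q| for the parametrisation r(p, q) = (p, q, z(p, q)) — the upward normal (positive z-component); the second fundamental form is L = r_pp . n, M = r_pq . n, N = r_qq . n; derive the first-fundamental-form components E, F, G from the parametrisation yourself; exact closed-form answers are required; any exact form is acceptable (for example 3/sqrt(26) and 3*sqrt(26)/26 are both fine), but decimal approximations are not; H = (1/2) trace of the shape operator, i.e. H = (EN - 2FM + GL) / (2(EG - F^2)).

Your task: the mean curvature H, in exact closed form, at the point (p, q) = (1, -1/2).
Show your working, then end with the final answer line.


z_p = 4/3, z_q = 1, z_pp = 0, z_pq = 0, z_qq = 0
E = 25/9, F = 4/3, G = 2; answer radicand W^2 = 34/9
unnormalised second-form numerators: l = 0, m = 0, n = 0; L = l/sqrt(34/9), and similarly M = m/sqrt(W^2), N = n/sqrt(W^2)
H = (E*n - 2*F*m + G*l) / (2*(EG - F^2)*sqrt(W^2)); E*n - 2*F*m + G*l = 0, EG - F^2 = 34/9, so H = (0)/sqrt(34/9)

Answer: H = 0


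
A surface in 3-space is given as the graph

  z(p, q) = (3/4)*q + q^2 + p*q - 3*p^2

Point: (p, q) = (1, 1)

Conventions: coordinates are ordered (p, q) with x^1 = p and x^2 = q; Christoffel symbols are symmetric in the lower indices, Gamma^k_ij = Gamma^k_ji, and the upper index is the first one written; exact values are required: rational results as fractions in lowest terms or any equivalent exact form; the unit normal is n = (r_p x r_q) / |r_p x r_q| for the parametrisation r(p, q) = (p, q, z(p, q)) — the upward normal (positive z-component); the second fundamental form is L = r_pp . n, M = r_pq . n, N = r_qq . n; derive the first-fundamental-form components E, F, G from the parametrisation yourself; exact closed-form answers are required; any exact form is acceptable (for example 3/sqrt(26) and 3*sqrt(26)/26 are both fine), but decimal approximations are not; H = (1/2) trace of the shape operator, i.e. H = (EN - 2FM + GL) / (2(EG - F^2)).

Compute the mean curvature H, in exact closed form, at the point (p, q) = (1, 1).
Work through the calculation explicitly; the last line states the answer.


z_p = -5, z_q = 15/4, z_pp = -6, z_pq = 1, z_qq = 2
E = 26, F = -75/4, G = 241/16; answer radicand W^2 = 641/16
unnormalised second-form numerators: l = -6, m = 1, n = 2; L = l/sqrt(641/16), and similarly M = m/sqrt(W^2), N = n/sqrt(W^2)
H = (E*n - 2*F*m + G*l) / (2*(EG - F^2)*sqrt(W^2)); E*n - 2*F*m + G*l = -7/8, EG - F^2 = 641/16, so H = (-7/641)/sqrt(641/16)

Answer: H = -28*sqrt(641)/410881


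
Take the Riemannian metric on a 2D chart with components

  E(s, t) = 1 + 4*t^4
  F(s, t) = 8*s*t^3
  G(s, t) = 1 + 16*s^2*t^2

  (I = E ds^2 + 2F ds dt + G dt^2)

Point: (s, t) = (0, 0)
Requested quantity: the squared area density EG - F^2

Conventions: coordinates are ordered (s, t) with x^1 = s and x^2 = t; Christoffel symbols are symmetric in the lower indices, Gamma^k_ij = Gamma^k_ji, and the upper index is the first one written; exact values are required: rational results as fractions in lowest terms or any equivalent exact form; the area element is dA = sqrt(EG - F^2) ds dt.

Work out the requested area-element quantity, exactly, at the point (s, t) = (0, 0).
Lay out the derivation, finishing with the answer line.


E = 1, F = 0, G = 1; EG - F^2 = 1

Answer: EG - F^2 = 1


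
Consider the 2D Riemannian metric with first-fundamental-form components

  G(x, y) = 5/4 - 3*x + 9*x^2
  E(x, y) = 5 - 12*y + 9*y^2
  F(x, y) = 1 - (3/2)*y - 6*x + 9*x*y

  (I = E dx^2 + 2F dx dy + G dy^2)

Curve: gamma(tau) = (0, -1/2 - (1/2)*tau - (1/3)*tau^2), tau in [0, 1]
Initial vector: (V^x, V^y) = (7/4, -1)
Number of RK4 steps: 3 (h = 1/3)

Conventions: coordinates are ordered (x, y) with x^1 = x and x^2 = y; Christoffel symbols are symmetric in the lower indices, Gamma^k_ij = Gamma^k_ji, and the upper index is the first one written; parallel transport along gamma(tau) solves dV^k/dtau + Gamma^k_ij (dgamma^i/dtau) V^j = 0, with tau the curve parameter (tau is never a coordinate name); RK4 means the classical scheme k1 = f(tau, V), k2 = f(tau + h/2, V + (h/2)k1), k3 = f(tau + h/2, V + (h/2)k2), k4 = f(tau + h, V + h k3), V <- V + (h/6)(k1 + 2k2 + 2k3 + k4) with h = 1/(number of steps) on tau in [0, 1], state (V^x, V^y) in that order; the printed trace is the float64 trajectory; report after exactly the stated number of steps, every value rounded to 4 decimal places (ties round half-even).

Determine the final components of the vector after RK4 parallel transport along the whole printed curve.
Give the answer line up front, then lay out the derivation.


Answer: V^x = 1.0535, V^y = -1.0784

gamma'(tau) = (0, -1/2 - (2/3)*tau); f(tau, V)^k = -Gamma^k_ij(gamma(tau)) gamma'^i(tau) V^j; h = 1/3; intermediate values shown to 6 dp
curve data and Christoffel symbols at the stage parameters:
  tau = 0.000000: gamma = (0.000000, -0.500000), gamma' = (0.000000, -0.500000); Gamma_xxx = 0.000000, Gamma_xxy = -0.777778, Gamma_xyy = 0.000000, Gamma_yxx = 0.000000, Gamma_yxy = -0.111111, Gamma_yyy = 0.000000
  tau = 0.166667: gamma = (0.000000, -0.592593), gamma' = (0.000000, -0.611111); Gamma_xxx = 0.000000, Gamma_xxy = -0.730165, Gamma_xyy = 0.000000, Gamma_yxx = 0.000000, Gamma_yxy = -0.096639, Gamma_yyy = 0.000000
  tau = 0.333333: gamma = (0.000000, -0.703704), gamma' = (0.000000, -0.722222); Gamma_xxx = 0.000000, Gamma_xxy = -0.679476, Gamma_xyy = 0.000000, Gamma_yxx = 0.000000, Gamma_yxy = -0.082639, Gamma_yyy = 0.000000
  tau = 0.500000: gamma = (0.000000, -0.833333), gamma' = (0.000000, -0.833333); Gamma_xxx = 0.000000, Gamma_xxy = -0.627907, Gamma_xyy = 0.000000, Gamma_yxx = 0.000000, Gamma_yxy = -0.069767, Gamma_yyy = 0.000000
  tau = 0.666667: gamma = (0.000000, -0.981481), gamma' = (0.000000, -0.944444); Gamma_xxx = 0.000000, Gamma_xxy = -0.577228, Gamma_xyy = 0.000000, Gamma_yxx = 0.000000, Gamma_yxy = -0.058371, Gamma_yyy = 0.000000
  tau = 0.833333: gamma = (0.000000, -1.148148), gamma' = (0.000000, -1.055556); Gamma_xxx = 0.000000, Gamma_xxy = -0.528724, Gamma_xyy = 0.000000, Gamma_yxx = 0.000000, Gamma_yxy = -0.048556, Gamma_yyy = 0.000000
  tau = 1.000000: gamma = (0.000000, -1.333333), gamma' = (0.000000, -1.166667); Gamma_xxx = 0.000000, Gamma_xxy = -0.483221, Gamma_xyy = 0.000000, Gamma_yxx = 0.000000, Gamma_yxy = -0.040268, Gamma_yyy = 0.000000
step 0: V^x = 1.7500, V^y = -1.0000
step 1: k1 = (-0.680556, -0.097222), k2 = (-0.730259, -0.096652), k3 = (-0.726563, -0.096163), k4 = (-0.739933, -0.089992); V <- V + (h/6)(k1 + 2k2 + 2k3 + k4): V^x = 1.5092, V^y = -1.0318
step 2: k1 = (-0.740621, -0.090076), k2 = (-0.725116, -0.080568), k3 = (-0.726469, -0.080719), k4 = (-0.690749, -0.069851); V <- V + (h/6)(k1 + 2k2 + 2k3 + k4): V^x = 1.2684, V^y = -1.0586
step 3: k1 = (-0.691484, -0.069925), k2 = (-0.643576, -0.059104), k3 = (-0.648032, -0.059513), k4 = (-0.593297, -0.049441); V <- V + (h/6)(k1 + 2k2 + 2k3 + k4): V^x = 1.0535, V^y = -1.0784


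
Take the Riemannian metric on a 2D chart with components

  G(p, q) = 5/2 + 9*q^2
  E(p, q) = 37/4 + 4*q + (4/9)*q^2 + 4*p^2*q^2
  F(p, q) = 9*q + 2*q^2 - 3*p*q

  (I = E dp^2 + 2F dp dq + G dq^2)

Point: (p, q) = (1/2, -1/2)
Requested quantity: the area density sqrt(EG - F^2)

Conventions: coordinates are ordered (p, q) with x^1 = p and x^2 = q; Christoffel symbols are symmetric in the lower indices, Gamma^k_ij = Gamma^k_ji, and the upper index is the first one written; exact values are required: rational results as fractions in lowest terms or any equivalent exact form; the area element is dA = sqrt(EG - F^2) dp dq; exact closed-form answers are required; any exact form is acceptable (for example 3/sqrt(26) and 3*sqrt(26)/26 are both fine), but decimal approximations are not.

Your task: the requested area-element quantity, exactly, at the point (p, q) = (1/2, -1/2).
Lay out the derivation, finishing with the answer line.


E = 137/18, F = -13/4, G = 19/4; EG - F^2 = 3685/144

Answer: sqrt(EG - F^2) = sqrt(3685)/12


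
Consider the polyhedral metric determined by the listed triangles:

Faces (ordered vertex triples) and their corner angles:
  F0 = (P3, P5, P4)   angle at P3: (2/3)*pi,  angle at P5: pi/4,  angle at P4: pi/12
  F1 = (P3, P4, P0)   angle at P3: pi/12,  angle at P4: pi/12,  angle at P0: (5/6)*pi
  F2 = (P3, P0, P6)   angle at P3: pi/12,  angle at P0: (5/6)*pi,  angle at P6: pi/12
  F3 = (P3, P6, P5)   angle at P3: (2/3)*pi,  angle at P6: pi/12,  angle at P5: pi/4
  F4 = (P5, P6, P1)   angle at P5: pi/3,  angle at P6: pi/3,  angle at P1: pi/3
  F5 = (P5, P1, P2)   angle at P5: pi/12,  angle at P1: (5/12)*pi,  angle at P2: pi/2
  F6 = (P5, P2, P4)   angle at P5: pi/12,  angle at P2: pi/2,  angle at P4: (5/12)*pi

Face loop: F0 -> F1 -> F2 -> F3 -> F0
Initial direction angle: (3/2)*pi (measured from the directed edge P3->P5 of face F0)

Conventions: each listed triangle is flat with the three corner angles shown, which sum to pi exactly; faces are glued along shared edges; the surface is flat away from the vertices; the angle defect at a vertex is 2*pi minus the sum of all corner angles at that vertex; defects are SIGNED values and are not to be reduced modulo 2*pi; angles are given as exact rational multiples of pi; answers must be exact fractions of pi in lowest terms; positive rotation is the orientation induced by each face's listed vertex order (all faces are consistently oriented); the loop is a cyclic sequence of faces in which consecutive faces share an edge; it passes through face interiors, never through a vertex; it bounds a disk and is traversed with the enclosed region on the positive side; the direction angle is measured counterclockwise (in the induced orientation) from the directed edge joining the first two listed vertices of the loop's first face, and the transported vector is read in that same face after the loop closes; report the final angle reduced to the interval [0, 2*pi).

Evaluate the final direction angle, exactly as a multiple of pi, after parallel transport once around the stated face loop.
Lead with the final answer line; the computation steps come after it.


Answer: final direction angle = 0

enclosed vertex P3: corner angles sum to (3/2)*pi, defect = 2*pi - (3/2)*pi = pi/2
holonomy = initial angle + sum of enclosed defects (mod 2*pi), positive in the induced orientation
final angle = (3/2)*pi + pi/2 = 0 (mod 2*pi)


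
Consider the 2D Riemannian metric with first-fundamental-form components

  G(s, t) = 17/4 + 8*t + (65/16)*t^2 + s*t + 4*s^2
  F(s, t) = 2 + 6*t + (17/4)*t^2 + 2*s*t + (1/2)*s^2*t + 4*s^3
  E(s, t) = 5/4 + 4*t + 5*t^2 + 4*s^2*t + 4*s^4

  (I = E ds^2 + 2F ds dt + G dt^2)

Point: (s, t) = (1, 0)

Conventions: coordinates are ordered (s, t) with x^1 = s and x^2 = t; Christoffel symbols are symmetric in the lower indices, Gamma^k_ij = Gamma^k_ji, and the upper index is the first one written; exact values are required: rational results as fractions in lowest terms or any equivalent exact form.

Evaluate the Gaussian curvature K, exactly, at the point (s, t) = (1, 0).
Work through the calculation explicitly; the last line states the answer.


E = 21/4, F = 6, G = 33/4, EG - F^2 = 117/16 at the point
E_s = 16, E_t = 8, F_s = 12, F_t = 17/2, G_s = 8, G_t = 9
E_tt = 10, F_st = 3, G_ss = 8
Brioschi: K = (det M1 - det M2) / (EG - F^2)^2 with the standard first/second-derivative matrices M1, M2.
M1 = [[-E_tt/2 + F_st - G_ss/2, E_s/2, F_s - E_t/2], [F_t - G_s/2, E, F], [G_t/2, F, G]] = [[-6, 8, 8], [9/2, 21/4, 6], [9/2, 6, 33/4]]; det M1 = -783/8
M2 = [[0, E_t/2, G_s/2], [E_t/2, E, F], [G_s/2, F, G]] = [[0, 4, 4], [4, 21/4, 6], [4, 6, 33/4]]; det M2 = -24
det M1 - det M2 = -591/8; K = -591/8 / (117/16)^2 = -6304/4563

Answer: K = -6304/4563


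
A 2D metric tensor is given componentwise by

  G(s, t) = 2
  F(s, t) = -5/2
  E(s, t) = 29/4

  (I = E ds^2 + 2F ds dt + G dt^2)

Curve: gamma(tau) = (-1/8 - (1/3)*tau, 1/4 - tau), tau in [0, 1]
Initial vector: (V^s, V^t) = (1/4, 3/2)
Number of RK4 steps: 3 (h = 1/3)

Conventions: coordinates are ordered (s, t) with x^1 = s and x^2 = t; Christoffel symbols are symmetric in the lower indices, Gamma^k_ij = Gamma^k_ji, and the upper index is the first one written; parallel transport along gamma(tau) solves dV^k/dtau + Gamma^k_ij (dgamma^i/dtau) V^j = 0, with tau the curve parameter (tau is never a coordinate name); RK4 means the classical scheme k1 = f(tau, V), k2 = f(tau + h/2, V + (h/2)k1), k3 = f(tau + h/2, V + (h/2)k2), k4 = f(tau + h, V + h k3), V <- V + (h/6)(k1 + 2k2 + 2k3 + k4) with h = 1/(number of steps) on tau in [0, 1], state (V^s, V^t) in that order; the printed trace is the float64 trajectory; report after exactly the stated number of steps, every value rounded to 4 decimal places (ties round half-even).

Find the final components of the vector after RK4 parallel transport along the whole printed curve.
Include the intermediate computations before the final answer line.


gamma'(tau) = (-1/3, -1); f(tau, V)^k = -Gamma^k_ij(gamma(tau)) gamma'^i(tau) V^j; h = 1/3; intermediate values shown to 6 dp
curve data and Christoffel symbols at the stage parameters:
  tau = 0.000000: gamma = (-0.125000, 0.250000), gamma' = (-0.333333, -1.000000); Gamma_sss = 0.000000, Gamma_sst = 0.000000, Gamma_stt = 0.000000, Gamma_tss = 0.000000, Gamma_tst = 0.000000, Gamma_ttt = 0.000000
  tau = 0.166667: gamma = (-0.180556, 0.083333), gamma' = (-0.333333, -1.000000); Gamma_sss = 0.000000, Gamma_sst = 0.000000, Gamma_stt = 0.000000, Gamma_tss = 0.000000, Gamma_tst = 0.000000, Gamma_ttt = 0.000000
  tau = 0.333333: gamma = (-0.236111, -0.083333), gamma' = (-0.333333, -1.000000); Gamma_sss = 0.000000, Gamma_sst = 0.000000, Gamma_stt = 0.000000, Gamma_tss = 0.000000, Gamma_tst = 0.000000, Gamma_ttt = 0.000000
  tau = 0.500000: gamma = (-0.291667, -0.250000), gamma' = (-0.333333, -1.000000); Gamma_sss = 0.000000, Gamma_sst = 0.000000, Gamma_stt = 0.000000, Gamma_tss = 0.000000, Gamma_tst = 0.000000, Gamma_ttt = 0.000000
  tau = 0.666667: gamma = (-0.347222, -0.416667), gamma' = (-0.333333, -1.000000); Gamma_sss = 0.000000, Gamma_sst = 0.000000, Gamma_stt = 0.000000, Gamma_tss = 0.000000, Gamma_tst = 0.000000, Gamma_ttt = 0.000000
  tau = 0.833333: gamma = (-0.402778, -0.583333), gamma' = (-0.333333, -1.000000); Gamma_sss = 0.000000, Gamma_sst = 0.000000, Gamma_stt = 0.000000, Gamma_tss = 0.000000, Gamma_tst = 0.000000, Gamma_ttt = 0.000000
  tau = 1.000000: gamma = (-0.458333, -0.750000), gamma' = (-0.333333, -1.000000); Gamma_sss = 0.000000, Gamma_sst = 0.000000, Gamma_stt = 0.000000, Gamma_tss = 0.000000, Gamma_tst = 0.000000, Gamma_ttt = 0.000000
step 0: V^s = 0.2500, V^t = 1.5000
step 1: k1 = (0.000000, 0.000000), k2 = (0.000000, 0.000000), k3 = (0.000000, 0.000000), k4 = (0.000000, 0.000000); V <- V + (h/6)(k1 + 2k2 + 2k3 + k4): V^s = 0.2500, V^t = 1.5000
step 2: k1 = (0.000000, 0.000000), k2 = (0.000000, 0.000000), k3 = (0.000000, 0.000000), k4 = (0.000000, 0.000000); V <- V + (h/6)(k1 + 2k2 + 2k3 + k4): V^s = 0.2500, V^t = 1.5000
step 3: k1 = (0.000000, 0.000000), k2 = (0.000000, 0.000000), k3 = (0.000000, 0.000000), k4 = (0.000000, 0.000000); V <- V + (h/6)(k1 + 2k2 + 2k3 + k4): V^s = 0.2500, V^t = 1.5000

Answer: V^s = 0.2500, V^t = 1.5000


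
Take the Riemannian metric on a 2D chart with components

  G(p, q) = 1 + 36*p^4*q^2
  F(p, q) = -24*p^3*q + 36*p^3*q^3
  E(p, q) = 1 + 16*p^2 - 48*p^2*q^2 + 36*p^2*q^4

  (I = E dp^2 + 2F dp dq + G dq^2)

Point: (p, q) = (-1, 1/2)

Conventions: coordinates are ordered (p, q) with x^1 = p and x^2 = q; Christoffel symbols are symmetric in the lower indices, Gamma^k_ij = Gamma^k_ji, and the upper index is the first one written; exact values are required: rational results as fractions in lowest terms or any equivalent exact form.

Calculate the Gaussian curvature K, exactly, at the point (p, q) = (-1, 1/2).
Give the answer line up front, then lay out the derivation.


Answer: K = -816/4225

E = 29/4, F = 15/2, G = 10, EG - F^2 = 65/4 at the point
E_p = -25/2, E_q = -30, F_p = -45/2, F_q = -3, G_p = -36, G_q = 36
E_qq = 12, F_pq = 9, G_pp = 108
Brioschi: K = (det M1 - det M2) / (EG - F^2)^2 with the standard first/second-derivative matrices M1, M2.
M1 = [[-E_qq/2 + F_pq - G_pp/2, E_p/2, F_p - E_q/2], [F_q - G_p/2, E, F], [G_q/2, F, G]] = [[-51, -25/4, -15/2], [15, 29/4, 15/2], [18, 15/2, 10]]; det M1 = -600
M2 = [[0, E_q/2, G_p/2], [E_q/2, E, F], [G_p/2, F, G]] = [[0, -15, -18], [-15, 29/4, 15/2], [-18, 15/2, 10]]; det M2 = -549
det M1 - det M2 = -51; K = -51 / (65/4)^2 = -816/4225


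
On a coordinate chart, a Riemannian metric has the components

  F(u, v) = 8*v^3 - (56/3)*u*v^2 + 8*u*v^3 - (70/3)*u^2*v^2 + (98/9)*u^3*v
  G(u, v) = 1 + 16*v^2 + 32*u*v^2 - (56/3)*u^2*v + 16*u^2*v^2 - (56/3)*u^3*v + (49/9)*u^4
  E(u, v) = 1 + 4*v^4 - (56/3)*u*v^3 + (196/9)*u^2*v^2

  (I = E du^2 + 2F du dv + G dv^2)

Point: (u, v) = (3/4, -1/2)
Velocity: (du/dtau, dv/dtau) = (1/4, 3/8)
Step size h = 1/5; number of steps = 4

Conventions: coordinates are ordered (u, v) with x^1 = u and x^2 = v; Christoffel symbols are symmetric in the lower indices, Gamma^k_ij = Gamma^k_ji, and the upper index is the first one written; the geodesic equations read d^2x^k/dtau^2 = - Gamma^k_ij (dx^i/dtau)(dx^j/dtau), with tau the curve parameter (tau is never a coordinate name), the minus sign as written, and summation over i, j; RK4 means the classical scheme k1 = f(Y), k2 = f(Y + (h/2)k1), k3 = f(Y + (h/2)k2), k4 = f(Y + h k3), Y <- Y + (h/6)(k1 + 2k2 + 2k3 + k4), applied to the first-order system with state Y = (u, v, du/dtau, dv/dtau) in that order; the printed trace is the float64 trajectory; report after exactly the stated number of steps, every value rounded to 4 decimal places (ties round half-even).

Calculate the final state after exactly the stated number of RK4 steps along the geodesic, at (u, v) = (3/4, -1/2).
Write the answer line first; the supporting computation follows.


Answer: u = 0.9463, v = -0.1906, du/dtau = 0.2390, dv/dtau = 0.4066

f(Y) = (du/dtau, dv/dtau, -Gamma^u_ij Y'^i Y'^j, -Gamma^v_ij Y'^i Y'^j) with the Gammas evaluated at the stage position; h = 0.200000; intermediate values shown to 6 dp
step 0: u = 0.7500, v = -0.5000, du/dtau = 0.2500, dv/dtau = 0.3750
step 1:
  k1: at (u, v) = (0.750000, -0.500000), (du/dtau, dv/dtau) = (0.250000, 0.375000); Gamma_uuu = 0.179655, Gamma_uuv = -0.423473, Gamma_uvv = 0.538965, Gamma_vuu = -0.384262, Gamma_vuv = 0.905761, Gamma_vvv = -1.152787; k1 = (0.250000, 0.375000, -0.007619, 0.016297)
  k2: at (u, v) = (0.775000, -0.462500), (du/dtau, dv/dtau) = (0.249238, 0.376630); Gamma_uuu = 0.165682, Gamma_uuv = -0.419643, Gamma_uvv = 0.545024, Gamma_vuu = -0.369554, Gamma_vuv = 0.936013, Gamma_vvv = -1.215676; k2 = (0.249238, 0.376630, -0.008820, 0.019672)
  k3: at (u, v) = (0.774924, -0.462337), (du/dtau, dv/dtau) = (0.249118, 0.376967); Gamma_uuu = 0.165657, Gamma_uuv = -0.419649, Gamma_uvv = 0.545109, Gamma_vuu = -0.369559, Gamma_vuv = 0.936182, Gamma_vvv = -1.216067; k3 = (0.249118, 0.376967, -0.008925, 0.019911)
  k4: at (u, v) = (0.799824, -0.424607), (du/dtau, dv/dtau) = (0.248215, 0.378982); Gamma_uuu = 0.151272, Gamma_uuv = -0.414609, Gamma_uvv = 0.549610, Gamma_vuu = -0.353761, Gamma_vuv = 0.969597, Gamma_vvv = -1.285306; k4 = (0.248215, 0.378982, -0.010255, 0.023983)
  Y <- Y + (h/6)(k1 + 2k2 + 2k3 + k4): u = 0.7998, v = -0.4246, du/dtau = 0.2482, dv/dtau = 0.3790
step 2:
  k1: at (u, v) = (0.799831, -0.424627), (du/dtau, dv/dtau) = (0.248221, 0.378981); Gamma_uuu = 0.151276, Gamma_uuv = -0.414609, Gamma_uvv = 0.549600, Gamma_vuu = -0.353762, Gamma_vuv = 0.969574, Gamma_vvv = -1.285253; k1 = (0.248221, 0.378981, -0.010252, 0.023976)
  k2: at (u, v) = (0.824653, -0.386729), (du/dtau, dv/dtau) = (0.247196, 0.381379); Gamma_uuu = 0.136470, Gamma_uuv = -0.407979, Gamma_uvv = 0.551903, Gamma_vuu = -0.336660, Gamma_vuv = 1.006452, Gamma_vvv = -1.361500; k2 = (0.247196, 0.381379, -0.011689, 0.028835)
  k3: at (u, v) = (0.824551, -0.386490), (du/dtau, dv/dtau) = (0.247052, 0.381865); Gamma_uuu = 0.136420, Gamma_uuv = -0.407974, Gamma_uvv = 0.552013, Gamma_vuu = -0.336640, Gamma_vuv = 1.006748, Gamma_vvv = -1.362187; k3 = (0.247052, 0.381865, -0.011844, 0.029228)
  k4: at (u, v) = (0.849241, -0.348254), (du/dtau, dv/dtau) = (0.245852, 0.384827); Gamma_uuu = 0.121136, Gamma_uuv = -0.399228, Gamma_uvv = 0.551343, Gamma_vuu = -0.317918, Gamma_vuv = 1.047766, Gamma_vvv = -1.446991; k4 = (0.245852, 0.384827, -0.013429, 0.035244)
  Y <- Y + (h/6)(k1 + 2k2 + 2k3 + k4): u = 0.8492, v = -0.3483, du/dtau = 0.2459, dv/dtau = 0.3848
step 3:
  k1: at (u, v) = (0.849250, -0.348284), (du/dtau, dv/dtau) = (0.245863, 0.384826); Gamma_uuu = 0.121143, Gamma_uuv = -0.399230, Gamma_uvv = 0.551333, Gamma_vuu = -0.317924, Gamma_vuv = 1.047727, Gamma_vvv = -1.446900; k1 = (0.245863, 0.384826, -0.013425, 0.035231)
  k2: at (u, v) = (0.873836, -0.309802), (du/dtau, dv/dtau) = (0.244521, 0.388349); Gamma_uuu = 0.105416, Gamma_uuv = -0.387695, Gamma_uvv = 0.546520, Gamma_vuu = -0.297261, Gamma_vuv = 1.093259, Gamma_vvv = -1.541130; k2 = (0.244521, 0.388349, -0.015096, 0.042569)
  k3: at (u, v) = (0.873702, -0.309449), (du/dtau, dv/dtau) = (0.244353, 0.389083); Gamma_uuu = 0.105323, Gamma_uuv = -0.387647, Gamma_uvv = 0.546623, Gamma_vuu = -0.297180, Gamma_vuv = 1.093785, Gamma_vvv = -1.542351; k3 = (0.244353, 0.389083, -0.015329, 0.043254)
  k4: at (u, v) = (0.898121, -0.270468), (du/dtau, dv/dtau) = (0.242797, 0.393477); Gamma_uuu = 0.089117, Gamma_uuv = -0.372312, Gamma_uvv = 0.536073, Gamma_vuu = -0.274033, Gamma_vuv = 1.144844, Gamma_vvv = -1.648405; k4 = (0.242797, 0.393477, -0.017113, 0.052622)
  Y <- Y + (h/6)(k1 + 2k2 + 2k3 + k4): u = 0.8981, v = -0.2705, du/dtau = 0.2428, dv/dtau = 0.3935
step 4:
  k1: at (u, v) = (0.898130, -0.270512), (du/dtau, dv/dtau) = (0.242817, 0.393476); Gamma_uuu = 0.089131, Gamma_uuv = -0.372323, Gamma_uvv = 0.536070, Gamma_vuu = -0.274049, Gamma_vuv = 1.144772, Gamma_vvv = -1.648241; k1 = (0.242817, 0.393476, -0.017106, 0.052595)
  k2: at (u, v) = (0.922412, -0.231164), (du/dtau, dv/dtau) = (0.241106, 0.398736); Gamma_uuu = 0.072601, Gamma_uuv = -0.351930, Gamma_uvv = 0.517516, Gamma_vuu = -0.247917, Gamma_vuv = 1.201759, Gamma_vvv = -1.767196; k2 = (0.241106, 0.398736, -0.018833, 0.064310)
  k3: at (u, v) = (0.922241, -0.230638), (du/dtau, dv/dtau) = (0.240933, 0.399907); Gamma_uuu = 0.072436, Gamma_uuv = -0.351735, Gamma_uvv = 0.517470, Gamma_vuu = -0.247688, Gamma_vuv = 1.202718, Gamma_vvv = -1.769431; k3 = (0.240933, 0.399907, -0.019182, 0.065589)
  k4: at (u, v) = (0.946317, -0.190531), (du/dtau, dv/dtau) = (0.238980, 0.406594); Gamma_uuu = 0.055661, Gamma_uuv = -0.324161, Gamma_uvv = 0.487360, Gamma_vuu = -0.217576, Gamma_vuv = 1.267140, Gamma_vvv = -1.905082; k4 = (0.238980, 0.406594, -0.020752, 0.081121)
  Y <- Y + (h/6)(k1 + 2k2 + 2k3 + k4): u = 0.9463, v = -0.1906, du/dtau = 0.2390, dv/dtau = 0.4066


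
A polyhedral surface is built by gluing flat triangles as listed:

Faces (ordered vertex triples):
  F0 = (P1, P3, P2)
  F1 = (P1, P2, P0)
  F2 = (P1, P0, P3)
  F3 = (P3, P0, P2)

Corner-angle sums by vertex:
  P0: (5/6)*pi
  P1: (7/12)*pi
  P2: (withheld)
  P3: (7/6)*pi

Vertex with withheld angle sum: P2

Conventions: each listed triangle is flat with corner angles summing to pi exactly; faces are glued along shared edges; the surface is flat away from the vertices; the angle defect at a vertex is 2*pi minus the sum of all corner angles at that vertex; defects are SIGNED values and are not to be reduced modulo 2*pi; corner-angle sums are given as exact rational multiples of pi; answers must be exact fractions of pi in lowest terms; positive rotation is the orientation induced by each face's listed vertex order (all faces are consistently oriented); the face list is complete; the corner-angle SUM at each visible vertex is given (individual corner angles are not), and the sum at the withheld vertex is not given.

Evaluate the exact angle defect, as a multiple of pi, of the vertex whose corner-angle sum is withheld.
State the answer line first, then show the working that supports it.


Answer: defect(P2) = (7/12)*pi

V = 4, E = 6, F = 4; chi = V - E + F = 2
Gauss-Bonnet: total defect = 2*pi*chi = 4*pi; visible defects sum to (41/12)*pi


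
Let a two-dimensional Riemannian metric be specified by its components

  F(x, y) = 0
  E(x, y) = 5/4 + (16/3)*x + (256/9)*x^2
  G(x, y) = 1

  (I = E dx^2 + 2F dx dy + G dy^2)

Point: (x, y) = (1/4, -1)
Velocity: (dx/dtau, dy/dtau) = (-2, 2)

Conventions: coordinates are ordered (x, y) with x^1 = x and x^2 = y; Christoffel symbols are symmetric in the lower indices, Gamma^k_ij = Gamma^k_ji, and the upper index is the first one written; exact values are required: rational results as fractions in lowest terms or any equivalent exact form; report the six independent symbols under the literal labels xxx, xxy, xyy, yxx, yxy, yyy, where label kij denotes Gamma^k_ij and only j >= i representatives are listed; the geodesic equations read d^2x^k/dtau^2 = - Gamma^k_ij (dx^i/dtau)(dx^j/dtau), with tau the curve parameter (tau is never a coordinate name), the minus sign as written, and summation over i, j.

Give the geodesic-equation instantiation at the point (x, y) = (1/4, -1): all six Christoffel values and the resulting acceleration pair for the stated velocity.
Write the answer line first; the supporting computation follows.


Answer: Gamma_xxx = 352/157, Gamma_xxy = 0, Gamma_xyy = 0, Gamma_yxx = 0, Gamma_yxy = 0, Gamma_yyy = 0; accelerations (d^2x/dtau^2, d^2y/dtau^2) = (-1408/157, 0)

E = 157/36, F = 0, G = 1 at the point
E_x = 176/9, E_y = 0, F_x = 0, F_y = 0, G_x = 0, G_y = 0
EG - F^2 = 157/36;  g^inv = (36/157) * [[1, 0], [0, 157/36]]
first-kind symbols [ij,l] = (1/2)(d_i g_jl + d_j g_il - d_l g_ij): [xx,x] = E_x/2 = 88/9, [xx,y] = F_x - E_y/2 = 0, [xy,x] = E_y/2 = 0, [xy,y] = G_x/2 = 0, [yy,x] = F_y - G_x/2 = 0, [yy,y] = G_y/2 = 0
Gamma^x_ij = (G*[ij,x] - F*[ij,y])/(EG - F^2), Gamma^y_ij = (E*[ij,y] - F*[ij,x])/(EG - F^2)
Gamma_xxx = 352/157, Gamma_xxy = 0, Gamma_xyy = 0, Gamma_yxx = 0, Gamma_yxy = 0, Gamma_yyy = 0
d^2x/dtau^2 = -(Gamma_xxx*(-2)^2 + 2*Gamma_xxy*(-2)*(2) + Gamma_xyy*(2)^2) = -1408/157
d^2y/dtau^2 = -(Gamma_yxx*(-2)^2 + 2*Gamma_yxy*(-2)*(2) + Gamma_yyy*(2)^2) = 0


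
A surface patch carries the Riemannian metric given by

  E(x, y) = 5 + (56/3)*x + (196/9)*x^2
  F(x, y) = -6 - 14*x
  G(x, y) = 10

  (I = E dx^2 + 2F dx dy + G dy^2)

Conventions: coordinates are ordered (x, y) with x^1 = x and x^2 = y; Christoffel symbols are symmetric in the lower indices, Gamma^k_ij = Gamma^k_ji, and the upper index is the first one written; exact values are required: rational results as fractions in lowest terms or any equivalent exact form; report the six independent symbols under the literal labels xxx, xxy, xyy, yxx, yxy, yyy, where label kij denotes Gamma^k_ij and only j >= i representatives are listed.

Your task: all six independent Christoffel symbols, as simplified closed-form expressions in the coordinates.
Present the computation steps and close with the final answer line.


E = 5 + (56/3)*x + (196/9)*x^2; F = -6 - 14*x; G = 10
Gamma^k_ij = (1/2) g^{kl} (d_i g_jl + d_j g_il - d_l g_ij), with g^inv = (1/(EG-F^2)) [[G, -F], [-F, E]]
first partials: E_x = 56/3 + (392/9)*x, E_y = 0, F_x = -14, F_y = 0, G_x = 0, G_y = 0
D = EG - F^2 = 14 + (56/3)*x + (196/9)*x^2
expanded: Gamma^x_xx = (G E_x - 2F F_x + F E_y)/(2D), Gamma^x_xy = (G E_y - F G_x)/(2D), Gamma^x_yy = (2G F_y - G G_x - F G_y)/(2D), Gamma^y_xx = (2E F_x - E E_y - F E_x)/(2D), Gamma^y_xy = (E G_x - F E_y)/(2D), Gamma^y_yy = (E G_y - 2F F_y + F G_x)/(2D); substitute and cancel common factors

Answer: Gamma_xxx = (14*x + 6)/(14*x^2 + 12*x + 9), Gamma_xxy = 0, Gamma_xyy = 0, Gamma_yxx = -9/(14*x^2 + 12*x + 9), Gamma_yxy = 0, Gamma_yyy = 0


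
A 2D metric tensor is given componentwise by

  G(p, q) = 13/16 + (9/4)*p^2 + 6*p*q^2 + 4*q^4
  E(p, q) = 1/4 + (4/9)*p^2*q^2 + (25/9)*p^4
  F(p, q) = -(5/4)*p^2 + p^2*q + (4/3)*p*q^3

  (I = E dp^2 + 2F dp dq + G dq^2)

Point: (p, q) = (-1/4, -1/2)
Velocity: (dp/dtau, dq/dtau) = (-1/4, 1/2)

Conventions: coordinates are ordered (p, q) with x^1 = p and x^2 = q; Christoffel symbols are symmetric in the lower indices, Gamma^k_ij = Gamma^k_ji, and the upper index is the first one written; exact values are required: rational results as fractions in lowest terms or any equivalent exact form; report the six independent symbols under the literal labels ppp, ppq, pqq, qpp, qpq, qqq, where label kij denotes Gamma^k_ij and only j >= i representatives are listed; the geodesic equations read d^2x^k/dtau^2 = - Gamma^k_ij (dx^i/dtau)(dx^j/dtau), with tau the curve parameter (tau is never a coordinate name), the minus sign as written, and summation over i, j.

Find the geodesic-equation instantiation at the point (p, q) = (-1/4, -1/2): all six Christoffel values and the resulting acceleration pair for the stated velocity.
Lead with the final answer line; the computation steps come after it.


Answer: Gamma_ppp = -20344/96075, Gamma_ppq = 176/32025, Gamma_pqq = -16096/10675, Gamma_qpp = 246376/288225, Gamma_qpq = 21796/96075, Gamma_qqq = -13616/32025; accelerations (d^2p/dtau^2, d^2q/dtau^2) = (75239/192150, 63169/576450)

E = 617/2304, F = -13/192, G = 53/64 at the point
E_p = -11/48, E_q = -1/36, F_p = 17/24, F_q = -3/16, G_p = 3/8, G_q = -1/2
EG - F^2 = 10675/49152;  g^inv = (49152/10675) * [[53/64, 13/192], [13/192, 617/2304]]
first-kind symbols [ij,l] = (1/2)(d_i g_jl + d_j g_il - d_l g_ij): [pp,p] = E_p/2 = -11/96, [pp,q] = F_p - E_q/2 = 13/18, [pq,p] = E_q/2 = -1/72, [pq,q] = G_p/2 = 3/16, [qq,p] = F_q - G_p/2 = -3/8, [qq,q] = G_q/2 = -1/4
Gamma^p_ij = (G*[ij,p] - F*[ij,q])/(EG - F^2), Gamma^q_ij = (E*[ij,q] - F*[ij,p])/(EG - F^2)
Gamma_ppp = -20344/96075, Gamma_ppq = 176/32025, Gamma_pqq = -16096/10675, Gamma_qpp = 246376/288225, Gamma_qpq = 21796/96075, Gamma_qqq = -13616/32025
d^2p/dtau^2 = -(Gamma_ppp*(-1/4)^2 + 2*Gamma_ppq*(-1/4)*(1/2) + Gamma_pqq*(1/2)^2) = 75239/192150
d^2q/dtau^2 = -(Gamma_qpp*(-1/4)^2 + 2*Gamma_qpq*(-1/4)*(1/2) + Gamma_qqq*(1/2)^2) = 63169/576450
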